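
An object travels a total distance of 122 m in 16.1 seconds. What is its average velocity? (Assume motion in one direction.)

v_avg = Δd / Δt = 122 / 16.1 = 7.58 m/s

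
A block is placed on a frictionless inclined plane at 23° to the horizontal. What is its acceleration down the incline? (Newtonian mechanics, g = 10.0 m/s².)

a = g sin(θ) = 10.0 × sin(23°) = 10.0 × 0.3907 = 3.91 m/s²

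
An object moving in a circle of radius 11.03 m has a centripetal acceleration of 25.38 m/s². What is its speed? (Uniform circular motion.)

v = √(a_c × r) = √(25.38 × 11.03) = 16.73 m/s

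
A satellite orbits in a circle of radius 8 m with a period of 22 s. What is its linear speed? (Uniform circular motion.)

v = 2πr/T = 2π×8/22 = 2.28 m/s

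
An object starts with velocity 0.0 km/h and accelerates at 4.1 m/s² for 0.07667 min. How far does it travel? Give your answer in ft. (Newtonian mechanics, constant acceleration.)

v₀ = 0.0 km/h × 0.2777777777777778 = 0.0 m/s
t = 0.07667 min × 60.0 = 4.6002 s
d = v₀ × t + ½ × a × t² = 0.0 × 4.6002 + 0.5 × 4.1 × 4.6002² = 43.3818 m
d = 43.3818 m / 0.3048 = 142.3 ft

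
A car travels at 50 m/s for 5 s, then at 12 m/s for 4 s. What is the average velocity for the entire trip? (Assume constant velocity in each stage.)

d₁ = v₁t₁ = 50 × 5 = 250 m
d₂ = v₂t₂ = 12 × 4 = 48 m
d_total = 298 m, t_total = 9 s
v_avg = d_total/t_total = 298/9 = 33.11 m/s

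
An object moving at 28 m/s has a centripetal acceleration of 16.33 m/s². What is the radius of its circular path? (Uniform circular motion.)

r = v²/a_c = 28²/16.33 = 48.01 m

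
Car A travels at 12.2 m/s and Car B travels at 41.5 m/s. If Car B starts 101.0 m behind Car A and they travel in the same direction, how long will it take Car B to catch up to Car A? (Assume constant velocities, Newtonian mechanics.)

Relative speed: v_rel = 41.5 - 12.2 = 29.3 m/s
Time to catch: t = d₀/v_rel = 101.0/29.3 = 3.45 s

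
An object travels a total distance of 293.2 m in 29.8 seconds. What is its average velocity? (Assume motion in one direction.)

v_avg = Δd / Δt = 293.2 / 29.8 = 9.84 m/s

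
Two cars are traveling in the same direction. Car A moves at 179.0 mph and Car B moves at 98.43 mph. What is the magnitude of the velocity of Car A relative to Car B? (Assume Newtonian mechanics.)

v_rel = |v_A - v_B| = |179.0 - 98.43| = 80.57 mph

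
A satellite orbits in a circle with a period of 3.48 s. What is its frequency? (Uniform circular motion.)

f = 1/T = 1/3.48 = 0.2874 Hz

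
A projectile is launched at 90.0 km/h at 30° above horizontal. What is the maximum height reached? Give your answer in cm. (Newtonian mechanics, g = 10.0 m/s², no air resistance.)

v₀ = 90.0 km/h × 0.2777777777777778 = 25.0 m/s
H = v₀² × sin²(θ) / (2g) = 25.0² × sin(30°)² / (2 × 10.0) = 625.0 × 0.25 / 20.0 = 7.8125 m
H = 7.8125 m / 0.01 = 781.2 cm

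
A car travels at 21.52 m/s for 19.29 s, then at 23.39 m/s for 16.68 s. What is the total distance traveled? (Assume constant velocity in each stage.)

d₁ = v₁t₁ = 21.52 × 19.29 = 415.1208 m
d₂ = v₂t₂ = 23.39 × 16.68 = 390.1452 m
d_total = 415.1208 + 390.1452 = 805.27 m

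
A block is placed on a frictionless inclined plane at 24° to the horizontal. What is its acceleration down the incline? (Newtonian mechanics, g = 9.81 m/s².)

a = g sin(θ) = 9.81 × sin(24°) = 9.81 × 0.4067 = 3.99 m/s²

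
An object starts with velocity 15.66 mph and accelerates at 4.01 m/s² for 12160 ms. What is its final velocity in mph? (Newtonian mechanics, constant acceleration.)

v₀ = 15.66 mph × 0.44704 = 7.00065 m/s
t = 12160 ms × 0.001 = 12.16 s
v = v₀ + a × t = 7.00065 + 4.01 × 12.16 = 55.7623 m/s
v = 55.7623 m/s / 0.44704 = 124.7 mph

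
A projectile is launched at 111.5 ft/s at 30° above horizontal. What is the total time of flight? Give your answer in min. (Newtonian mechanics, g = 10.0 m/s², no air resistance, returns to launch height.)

v₀ = 111.5 ft/s × 0.3048 = 33.9852 m/s
T = 2 × v₀ × sin(θ) / g = 2 × 33.9852 × sin(30°) / 10.0 = 2 × 33.9852 × 0.5 / 10.0 = 3.39852 s
T = 3.39852 s / 60.0 = 0.05664 min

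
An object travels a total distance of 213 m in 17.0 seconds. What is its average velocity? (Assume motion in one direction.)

v_avg = Δd / Δt = 213 / 17.0 = 12.53 m/s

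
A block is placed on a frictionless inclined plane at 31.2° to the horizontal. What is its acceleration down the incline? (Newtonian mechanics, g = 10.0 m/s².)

a = g sin(θ) = 10.0 × sin(31.2°) = 10.0 × 0.518 = 5.18 m/s²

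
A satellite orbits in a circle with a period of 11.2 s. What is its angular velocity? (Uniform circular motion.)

ω = 2π/T = 2π/11.2 = 0.561 rad/s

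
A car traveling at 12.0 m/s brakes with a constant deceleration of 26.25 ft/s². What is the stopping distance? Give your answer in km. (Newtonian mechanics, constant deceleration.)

a = 26.25 ft/s² × 0.3048 = 8.001 m/s²
d = v₀² / (2a) = 12.0² / (2 × 8.001) = 144.0 / 16.002 = 8.99888 m
d = 8.99888 m / 1000.0 = 0.008999 km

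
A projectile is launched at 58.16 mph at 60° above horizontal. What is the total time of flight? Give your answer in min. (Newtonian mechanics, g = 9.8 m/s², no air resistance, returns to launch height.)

v₀ = 58.16 mph × 0.44704 = 25.9998 m/s
T = 2 × v₀ × sin(θ) / g = 2 × 25.9998 × sin(60°) / 9.8 = 2 × 25.9998 × 0.866025 / 9.8 = 4.5952 s
T = 4.5952 s / 60.0 = 0.07659 min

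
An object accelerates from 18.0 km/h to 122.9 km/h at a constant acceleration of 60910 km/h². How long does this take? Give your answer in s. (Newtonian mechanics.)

v₀ = 18.0 km/h × 0.2777777777777778 = 5.0 m/s
v = 122.9 km/h × 0.2777777777777778 = 34.1389 m/s
a = 60910 km/h² × 7.716049382716049e-05 = 4.69985 m/s²
t = (v - v₀) / a = (34.1389 - 5.0) / 4.69985 = 6.2 s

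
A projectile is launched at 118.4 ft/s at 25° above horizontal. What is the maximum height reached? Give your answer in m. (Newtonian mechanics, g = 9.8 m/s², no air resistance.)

v₀ = 118.4 ft/s × 0.3048 = 36.0883 m/s
H = v₀² × sin²(θ) / (2g) = 36.0883² × sin(25°)² / (2 × 9.8) = 1302.37 × 0.178606 / 19.6 = 11.87 m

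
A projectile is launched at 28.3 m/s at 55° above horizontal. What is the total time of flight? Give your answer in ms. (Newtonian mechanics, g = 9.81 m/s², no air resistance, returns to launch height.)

T = 2 × v₀ × sin(θ) / g = 2 × 28.3 × sin(55°) / 9.81 = 2 × 28.3 × 0.819152 / 9.81 = 4.7262 s
T = 4.7262 s / 0.001 = 4726 ms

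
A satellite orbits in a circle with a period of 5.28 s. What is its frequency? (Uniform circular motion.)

f = 1/T = 1/5.28 = 0.1894 Hz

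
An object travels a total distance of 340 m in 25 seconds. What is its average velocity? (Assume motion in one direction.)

v_avg = Δd / Δt = 340 / 25 = 13.6 m/s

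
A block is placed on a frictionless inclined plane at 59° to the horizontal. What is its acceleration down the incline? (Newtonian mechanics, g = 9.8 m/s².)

a = g sin(θ) = 9.8 × sin(59°) = 9.8 × 0.8572 = 8.4 m/s²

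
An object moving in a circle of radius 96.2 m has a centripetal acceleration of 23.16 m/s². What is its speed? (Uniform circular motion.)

v = √(a_c × r) = √(23.16 × 96.2) = 47.2 m/s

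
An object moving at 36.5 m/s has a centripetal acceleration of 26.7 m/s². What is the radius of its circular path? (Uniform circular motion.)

r = v²/a_c = 36.5²/26.7 = 49.9 m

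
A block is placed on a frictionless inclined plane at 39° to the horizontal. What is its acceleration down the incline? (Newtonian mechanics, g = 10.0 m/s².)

a = g sin(θ) = 10.0 × sin(39°) = 10.0 × 0.6293 = 6.29 m/s²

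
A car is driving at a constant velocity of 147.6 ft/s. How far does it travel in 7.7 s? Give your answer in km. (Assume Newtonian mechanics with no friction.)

v = 147.6 ft/s × 0.3048 = 44.9885 m/s
d = v × t = 44.9885 × 7.7 = 346.411 m
d = 346.411 m / 1000.0 = 0.3464 km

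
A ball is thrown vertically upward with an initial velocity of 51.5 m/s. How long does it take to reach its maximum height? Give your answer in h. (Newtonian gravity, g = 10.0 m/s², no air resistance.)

t_up = v₀ / g = 51.5 / 10.0 = 5.15 s
t_up = 5.15 s / 3600.0 = 0.001431 h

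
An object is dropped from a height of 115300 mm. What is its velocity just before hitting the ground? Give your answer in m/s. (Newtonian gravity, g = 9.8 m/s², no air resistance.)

h = 115300 mm × 0.001 = 115.3 m
v = √(2gh) = √(2 × 9.8 × 115.3) = 47.54 m/s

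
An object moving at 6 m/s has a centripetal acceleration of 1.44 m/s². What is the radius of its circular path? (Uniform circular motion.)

r = v²/a_c = 6²/1.44 = 25.0 m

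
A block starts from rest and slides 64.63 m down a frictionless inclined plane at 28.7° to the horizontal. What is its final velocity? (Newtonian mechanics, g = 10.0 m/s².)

a = g sin(θ) = 10.0 × sin(28.7°) = 4.8022 m/s²
v = √(2ad) = √(2 × 4.8022 × 64.63) = 24.91 m/s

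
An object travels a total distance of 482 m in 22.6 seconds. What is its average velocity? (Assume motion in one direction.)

v_avg = Δd / Δt = 482 / 22.6 = 21.33 m/s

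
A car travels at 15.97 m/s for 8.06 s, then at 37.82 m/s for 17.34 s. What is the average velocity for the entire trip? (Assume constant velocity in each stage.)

d₁ = v₁t₁ = 15.97 × 8.06 = 128.7182 m
d₂ = v₂t₂ = 37.82 × 17.34 = 655.7988 m
d_total = 784.517 m, t_total = 25.4 s
v_avg = d_total/t_total = 784.517/25.4 = 30.89 m/s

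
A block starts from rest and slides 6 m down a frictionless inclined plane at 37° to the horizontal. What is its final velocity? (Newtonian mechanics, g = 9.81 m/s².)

a = g sin(θ) = 9.81 × sin(37°) = 5.9038 m/s²
v = √(2ad) = √(2 × 5.9038 × 6) = 8.42 m/s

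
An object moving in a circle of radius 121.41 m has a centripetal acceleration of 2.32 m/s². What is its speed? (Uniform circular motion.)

v = √(a_c × r) = √(2.32 × 121.41) = 16.78 m/s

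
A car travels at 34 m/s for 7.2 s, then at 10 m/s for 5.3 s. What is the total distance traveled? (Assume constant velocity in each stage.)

d₁ = v₁t₁ = 34 × 7.2 = 244.8 m
d₂ = v₂t₂ = 10 × 5.3 = 53.0 m
d_total = 244.8 + 53.0 = 297.8 m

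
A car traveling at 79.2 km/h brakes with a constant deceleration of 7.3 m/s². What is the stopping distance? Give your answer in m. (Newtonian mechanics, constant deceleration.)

v₀ = 79.2 km/h × 0.2777777777777778 = 22.0 m/s
d = v₀² / (2a) = 22.0² / (2 × 7.3) = 484.0 / 14.6 = 33.15 m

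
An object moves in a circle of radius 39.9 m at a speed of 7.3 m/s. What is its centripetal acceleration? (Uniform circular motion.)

a_c = v²/r = 7.3²/39.9 = 53.29/39.9 = 1.34 m/s²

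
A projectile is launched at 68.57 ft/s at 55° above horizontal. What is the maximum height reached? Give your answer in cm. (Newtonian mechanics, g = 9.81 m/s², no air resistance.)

v₀ = 68.57 ft/s × 0.3048 = 20.9001 m/s
H = v₀² × sin²(θ) / (2g) = 20.9001² × sin(55°)² / (2 × 9.81) = 436.814 × 0.67101 / 19.62 = 14.9392 m
H = 14.9392 m / 0.01 = 1494 cm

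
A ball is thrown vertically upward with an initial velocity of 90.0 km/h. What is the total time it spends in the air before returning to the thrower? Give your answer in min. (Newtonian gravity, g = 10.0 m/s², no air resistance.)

v₀ = 90.0 km/h × 0.2777777777777778 = 25.0 m/s
t_total = 2 × v₀ / g = 2 × 25.0 / 10.0 = 5.0 s
t_total = 5.0 s / 60.0 = 0.08333 min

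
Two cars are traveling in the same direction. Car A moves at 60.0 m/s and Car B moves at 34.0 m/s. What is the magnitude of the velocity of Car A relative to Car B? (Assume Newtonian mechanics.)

v_rel = |v_A - v_B| = |60.0 - 34.0| = 26.0 m/s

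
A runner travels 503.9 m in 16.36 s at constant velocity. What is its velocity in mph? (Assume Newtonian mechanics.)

v = d / t = 503.9 / 16.36 = 30.8007 m/s
v = 30.8007 m/s / 0.44704 = 68.9 mph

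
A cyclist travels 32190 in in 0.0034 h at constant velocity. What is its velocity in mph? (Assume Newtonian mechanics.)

d = 32190 in × 0.0254 = 817.626 m
t = 0.0034 h × 3600.0 = 12.24 s
v = d / t = 817.626 / 12.24 = 66.7995 m/s
v = 66.7995 m/s / 0.44704 = 149.4 mph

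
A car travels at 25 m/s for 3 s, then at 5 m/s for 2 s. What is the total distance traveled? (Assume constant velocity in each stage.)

d₁ = v₁t₁ = 25 × 3 = 75 m
d₂ = v₂t₂ = 5 × 2 = 10 m
d_total = 75 + 10 = 85 m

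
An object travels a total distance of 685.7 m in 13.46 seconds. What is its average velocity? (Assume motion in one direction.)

v_avg = Δd / Δt = 685.7 / 13.46 = 50.94 m/s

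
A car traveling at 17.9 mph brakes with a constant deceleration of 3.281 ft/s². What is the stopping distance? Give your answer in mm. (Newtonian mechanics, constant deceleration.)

v₀ = 17.9 mph × 0.44704 = 8.00202 m/s
a = 3.281 ft/s² × 0.3048 = 1.00005 m/s²
d = v₀² / (2a) = 8.00202² / (2 × 1.00005) = 64.0323 / 2.0001 = 32.0145 m
d = 32.0145 m / 0.001 = 32010 mm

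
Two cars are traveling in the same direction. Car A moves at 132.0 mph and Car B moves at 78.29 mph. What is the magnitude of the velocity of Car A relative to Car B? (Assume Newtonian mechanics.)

v_rel = |v_A - v_B| = |132.0 - 78.29| = 53.71 mph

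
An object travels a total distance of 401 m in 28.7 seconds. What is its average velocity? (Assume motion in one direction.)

v_avg = Δd / Δt = 401 / 28.7 = 13.97 m/s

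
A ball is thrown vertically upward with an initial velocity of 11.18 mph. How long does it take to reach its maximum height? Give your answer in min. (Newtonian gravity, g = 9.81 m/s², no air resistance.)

v₀ = 11.18 mph × 0.44704 = 4.99791 m/s
t_up = v₀ / g = 4.99791 / 9.81 = 0.509471 s
t_up = 0.509471 s / 60.0 = 0.008491 min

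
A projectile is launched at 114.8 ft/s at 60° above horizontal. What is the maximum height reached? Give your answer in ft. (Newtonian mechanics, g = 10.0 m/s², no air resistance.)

v₀ = 114.8 ft/s × 0.3048 = 34.991 m/s
H = v₀² × sin²(θ) / (2g) = 34.991² × sin(60°)² / (2 × 10.0) = 1224.37 × 0.75 / 20.0 = 45.9139 m
H = 45.9139 m / 0.3048 = 150.6 ft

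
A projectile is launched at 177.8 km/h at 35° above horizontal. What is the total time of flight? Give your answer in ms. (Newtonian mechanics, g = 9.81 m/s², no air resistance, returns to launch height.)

v₀ = 177.8 km/h × 0.2777777777777778 = 49.3889 m/s
T = 2 × v₀ × sin(θ) / g = 2 × 49.3889 × sin(35°) / 9.81 = 2 × 49.3889 × 0.573576 / 9.81 = 5.77539 s
T = 5.77539 s / 0.001 = 5775 ms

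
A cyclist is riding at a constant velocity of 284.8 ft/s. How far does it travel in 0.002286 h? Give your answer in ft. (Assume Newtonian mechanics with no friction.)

v = 284.8 ft/s × 0.3048 = 86.807 m/s
t = 0.002286 h × 3600.0 = 8.2296 s
d = v × t = 86.807 × 8.2296 = 714.387 m
d = 714.387 m / 0.3048 = 2344 ft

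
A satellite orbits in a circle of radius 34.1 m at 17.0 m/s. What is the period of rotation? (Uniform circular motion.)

T = 2πr/v = 2π×34.1/17.0 = 12.6 s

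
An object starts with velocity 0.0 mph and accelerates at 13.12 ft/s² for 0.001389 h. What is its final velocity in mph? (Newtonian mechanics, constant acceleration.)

v₀ = 0.0 mph × 0.44704 = 0.0 m/s
a = 13.12 ft/s² × 0.3048 = 3.99898 m/s²
t = 0.001389 h × 3600.0 = 5.0004 s
v = v₀ + a × t = 0.0 + 3.99898 × 5.0004 = 19.9965 m/s
v = 19.9965 m/s / 0.44704 = 44.73 mph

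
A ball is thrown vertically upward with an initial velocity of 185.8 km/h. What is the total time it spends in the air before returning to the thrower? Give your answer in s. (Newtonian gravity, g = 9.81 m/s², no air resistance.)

v₀ = 185.8 km/h × 0.2777777777777778 = 51.6111 m/s
t_total = 2 × v₀ / g = 2 × 51.6111 / 9.81 = 10.52 s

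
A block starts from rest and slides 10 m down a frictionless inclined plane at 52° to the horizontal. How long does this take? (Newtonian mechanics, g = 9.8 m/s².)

a = g sin(θ) = 9.8 × sin(52°) = 7.7225 m/s²
t = √(2d/a) = √(2 × 10 / 7.7225) = 1.61 s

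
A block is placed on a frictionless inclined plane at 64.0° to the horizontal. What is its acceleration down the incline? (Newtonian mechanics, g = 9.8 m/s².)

a = g sin(θ) = 9.8 × sin(64.0°) = 9.8 × 0.8988 = 8.81 m/s²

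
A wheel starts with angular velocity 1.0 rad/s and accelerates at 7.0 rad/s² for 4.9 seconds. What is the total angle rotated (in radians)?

θ = ω₀t + ½αt² = 1.0×4.9 + ½×7.0×4.9² = 88.94 rad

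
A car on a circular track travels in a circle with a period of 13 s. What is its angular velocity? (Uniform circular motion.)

ω = 2π/T = 2π/13 = 0.4833 rad/s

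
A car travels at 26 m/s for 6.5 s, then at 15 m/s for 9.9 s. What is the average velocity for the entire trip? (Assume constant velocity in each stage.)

d₁ = v₁t₁ = 26 × 6.5 = 169.0 m
d₂ = v₂t₂ = 15 × 9.9 = 148.5 m
d_total = 317.5 m, t_total = 16.4 s
v_avg = d_total/t_total = 317.5/16.4 = 19.36 m/s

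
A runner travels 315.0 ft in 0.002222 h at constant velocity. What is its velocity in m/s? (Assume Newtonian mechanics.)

d = 315.0 ft × 0.3048 = 96.012 m
t = 0.002222 h × 3600.0 = 7.9992 s
v = d / t = 96.012 / 7.9992 = 12.0 m/s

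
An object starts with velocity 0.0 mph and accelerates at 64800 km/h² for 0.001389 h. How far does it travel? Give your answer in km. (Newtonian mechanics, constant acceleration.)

v₀ = 0.0 mph × 0.44704 = 0.0 m/s
a = 64800 km/h² × 7.716049382716049e-05 = 5.0 m/s²
t = 0.001389 h × 3600.0 = 5.0004 s
d = v₀ × t + ½ × a × t² = 0.0 × 5.0004 + 0.5 × 5.0 × 5.0004² = 62.51 m
d = 62.51 m / 1000.0 = 0.06251 km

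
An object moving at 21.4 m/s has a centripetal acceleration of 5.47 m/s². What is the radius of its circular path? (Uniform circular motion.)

r = v²/a_c = 21.4²/5.47 = 83.72 m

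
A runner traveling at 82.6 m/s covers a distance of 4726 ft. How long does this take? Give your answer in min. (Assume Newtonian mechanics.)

d = 4726 ft × 0.3048 = 1440.48 m
t = d / v = 1440.48 / 82.6 = 17.4392 s
t = 17.4392 s / 60.0 = 0.2907 min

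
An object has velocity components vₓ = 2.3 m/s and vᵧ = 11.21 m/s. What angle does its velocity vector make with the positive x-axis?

θ = arctan(vᵧ/vₓ) = arctan(11.21/2.3) = 78.41°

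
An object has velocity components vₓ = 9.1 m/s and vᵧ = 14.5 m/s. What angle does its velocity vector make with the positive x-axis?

θ = arctan(vᵧ/vₓ) = arctan(14.5/9.1) = 57.89°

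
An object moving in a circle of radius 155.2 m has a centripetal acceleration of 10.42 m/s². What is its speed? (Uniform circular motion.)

v = √(a_c × r) = √(10.42 × 155.2) = 40.21 m/s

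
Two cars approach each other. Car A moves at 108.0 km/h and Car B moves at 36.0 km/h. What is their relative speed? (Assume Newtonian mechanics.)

v_rel = v_A + v_B = 108.0 + 36.0 = 144.0 km/h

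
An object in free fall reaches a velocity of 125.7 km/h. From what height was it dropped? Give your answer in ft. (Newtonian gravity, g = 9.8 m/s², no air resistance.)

v = 125.7 km/h × 0.2777777777777778 = 34.9167 m/s
h = v² / (2g) = 34.9167² / (2 × 9.8) = 62.2029 m
h = 62.2029 m / 0.3048 = 204.1 ft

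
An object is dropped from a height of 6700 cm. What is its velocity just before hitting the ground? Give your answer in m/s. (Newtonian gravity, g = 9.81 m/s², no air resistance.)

h = 6700 cm × 0.01 = 67.0 m
v = √(2gh) = √(2 × 9.81 × 67.0) = 36.26 m/s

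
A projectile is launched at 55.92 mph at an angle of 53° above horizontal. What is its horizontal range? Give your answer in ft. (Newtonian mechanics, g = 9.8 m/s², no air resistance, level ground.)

v₀ = 55.92 mph × 0.44704 = 24.9985 m/s
R = v₀² × sin(2θ) / g = 24.9985² × sin(2 × 53°) / 9.8 = 624.925 × 0.961262 / 9.8 = 61.2976 m
R = 61.2976 m / 0.3048 = 201.1 ft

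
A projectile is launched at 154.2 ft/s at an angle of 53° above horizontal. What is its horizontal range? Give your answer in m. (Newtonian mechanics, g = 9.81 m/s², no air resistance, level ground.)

v₀ = 154.2 ft/s × 0.3048 = 47.0002 m/s
R = v₀² × sin(2θ) / g = 47.0002² × sin(2 × 53°) / 9.81 = 2209.02 × 0.961262 / 9.81 = 216.5 m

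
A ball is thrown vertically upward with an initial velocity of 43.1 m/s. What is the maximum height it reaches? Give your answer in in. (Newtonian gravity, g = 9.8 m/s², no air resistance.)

h_max = v₀² / (2g) = 43.1² / (2 × 9.8) = 1857.61 / 19.6 = 94.776 m
h_max = 94.776 m / 0.0254 = 3731 in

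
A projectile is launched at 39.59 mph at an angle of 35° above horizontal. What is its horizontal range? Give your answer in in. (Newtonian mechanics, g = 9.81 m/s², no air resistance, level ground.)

v₀ = 39.59 mph × 0.44704 = 17.6983 m/s
R = v₀² × sin(2θ) / g = 17.6983² × sin(2 × 35°) / 9.81 = 313.23 × 0.939693 / 9.81 = 30.0041 m
R = 30.0041 m / 0.0254 = 1181 in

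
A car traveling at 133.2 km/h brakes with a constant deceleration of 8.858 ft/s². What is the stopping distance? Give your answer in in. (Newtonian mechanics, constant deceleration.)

v₀ = 133.2 km/h × 0.2777777777777778 = 37.0 m/s
a = 8.858 ft/s² × 0.3048 = 2.69992 m/s²
d = v₀² / (2a) = 37.0² / (2 × 2.69992) = 1369.0 / 5.39984 = 253.526 m
d = 253.526 m / 0.0254 = 9981 in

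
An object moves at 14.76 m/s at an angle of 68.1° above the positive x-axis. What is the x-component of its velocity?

vₓ = v cos(θ) = 14.76 × cos(68.1°) = 5.51 m/s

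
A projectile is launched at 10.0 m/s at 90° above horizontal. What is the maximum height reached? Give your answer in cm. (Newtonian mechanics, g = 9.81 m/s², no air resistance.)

H = v₀² × sin²(θ) / (2g) = 10.0² × sin(90°)² / (2 × 9.81) = 100.0 × 1.0 / 19.62 = 5.09684 m
H = 5.09684 m / 0.01 = 509.7 cm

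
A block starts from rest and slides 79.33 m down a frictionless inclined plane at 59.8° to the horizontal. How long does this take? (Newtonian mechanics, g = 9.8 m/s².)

a = g sin(θ) = 9.8 × sin(59.8°) = 8.4699 m/s²
t = √(2d/a) = √(2 × 79.33 / 8.4699) = 4.33 s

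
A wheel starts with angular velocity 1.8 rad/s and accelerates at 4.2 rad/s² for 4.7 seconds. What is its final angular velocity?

ω = ω₀ + αt = 1.8 + 4.2 × 4.7 = 21.54 rad/s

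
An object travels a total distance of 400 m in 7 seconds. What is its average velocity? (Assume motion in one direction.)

v_avg = Δd / Δt = 400 / 7 = 57.14 m/s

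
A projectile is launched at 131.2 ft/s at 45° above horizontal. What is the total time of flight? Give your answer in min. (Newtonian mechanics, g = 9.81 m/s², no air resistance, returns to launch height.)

v₀ = 131.2 ft/s × 0.3048 = 39.9898 m/s
T = 2 × v₀ × sin(θ) / g = 2 × 39.9898 × sin(45°) / 9.81 = 2 × 39.9898 × 0.707107 / 9.81 = 5.76495 s
T = 5.76495 s / 60.0 = 0.09608 min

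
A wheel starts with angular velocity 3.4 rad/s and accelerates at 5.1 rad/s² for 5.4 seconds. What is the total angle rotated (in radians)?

θ = ω₀t + ½αt² = 3.4×5.4 + ½×5.1×5.4² = 92.72 rad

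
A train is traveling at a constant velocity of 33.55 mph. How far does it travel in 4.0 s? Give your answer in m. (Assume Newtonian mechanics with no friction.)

v = 33.55 mph × 0.44704 = 14.9982 m/s
d = v × t = 14.9982 × 4.0 = 59.99 m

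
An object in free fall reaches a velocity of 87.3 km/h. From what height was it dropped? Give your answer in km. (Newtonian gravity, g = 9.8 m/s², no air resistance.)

v = 87.3 km/h × 0.2777777777777778 = 24.25 m/s
h = v² / (2g) = 24.25² / (2 × 9.8) = 30.0032 m
h = 30.0032 m / 1000.0 = 0.03 km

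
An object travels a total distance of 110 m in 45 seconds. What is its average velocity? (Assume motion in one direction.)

v_avg = Δd / Δt = 110 / 45 = 2.44 m/s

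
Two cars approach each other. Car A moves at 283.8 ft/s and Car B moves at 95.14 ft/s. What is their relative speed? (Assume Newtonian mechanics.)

v_rel = v_A + v_B = 283.8 + 95.14 = 378.94 ft/s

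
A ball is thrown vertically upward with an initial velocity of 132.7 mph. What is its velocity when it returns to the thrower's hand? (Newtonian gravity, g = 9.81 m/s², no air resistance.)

By conservation of energy (no air resistance), the ball returns to the throw height with the same speed as launch, but directed downward.
|v_ground| = v₀ = 132.7 mph
v_ground = 132.7 mph (downward)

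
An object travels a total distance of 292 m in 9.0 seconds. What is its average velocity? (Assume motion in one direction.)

v_avg = Δd / Δt = 292 / 9.0 = 32.44 m/s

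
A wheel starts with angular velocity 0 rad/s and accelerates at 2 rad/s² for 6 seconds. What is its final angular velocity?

ω = ω₀ + αt = 0 + 2 × 6 = 12 rad/s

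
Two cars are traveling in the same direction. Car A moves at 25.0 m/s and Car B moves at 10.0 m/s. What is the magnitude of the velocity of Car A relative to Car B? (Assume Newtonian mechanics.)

v_rel = |v_A - v_B| = |25.0 - 10.0| = 15.0 m/s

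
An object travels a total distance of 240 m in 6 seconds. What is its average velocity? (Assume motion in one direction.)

v_avg = Δd / Δt = 240 / 6 = 40.0 m/s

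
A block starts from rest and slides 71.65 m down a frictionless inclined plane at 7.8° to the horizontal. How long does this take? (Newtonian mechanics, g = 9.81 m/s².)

a = g sin(θ) = 9.81 × sin(7.8°) = 1.3314 m/s²
t = √(2d/a) = √(2 × 71.65 / 1.3314) = 10.37 s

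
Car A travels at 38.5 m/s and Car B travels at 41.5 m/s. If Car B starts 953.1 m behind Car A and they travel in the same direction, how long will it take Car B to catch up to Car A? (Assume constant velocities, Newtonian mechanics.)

Relative speed: v_rel = 41.5 - 38.5 = 3.0 m/s
Time to catch: t = d₀/v_rel = 953.1/3.0 = 317.7 s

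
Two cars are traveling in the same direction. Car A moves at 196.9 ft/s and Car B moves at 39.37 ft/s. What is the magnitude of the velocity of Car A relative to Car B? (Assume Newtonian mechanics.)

v_rel = |v_A - v_B| = |196.9 - 39.37| = 157.53 ft/s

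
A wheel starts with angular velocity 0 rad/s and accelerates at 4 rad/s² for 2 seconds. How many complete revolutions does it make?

θ = ω₀t + ½αt² = 0×2 + ½×4×2² = 8.0 rad
Total revolutions = θ/(2π) = 8.0/(2π) = 1.27
Complete revolutions = ⌊1.27⌋ = 1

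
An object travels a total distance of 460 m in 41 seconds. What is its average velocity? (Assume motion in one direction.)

v_avg = Δd / Δt = 460 / 41 = 11.22 m/s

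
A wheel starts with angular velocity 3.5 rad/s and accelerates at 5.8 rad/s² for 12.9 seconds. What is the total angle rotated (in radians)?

θ = ω₀t + ½αt² = 3.5×12.9 + ½×5.8×12.9² = 527.74 rad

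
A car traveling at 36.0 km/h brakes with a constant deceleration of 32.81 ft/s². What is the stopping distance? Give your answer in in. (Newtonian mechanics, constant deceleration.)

v₀ = 36.0 km/h × 0.2777777777777778 = 10.0 m/s
a = 32.81 ft/s² × 0.3048 = 10.0005 m/s²
d = v₀² / (2a) = 10.0² / (2 × 10.0005) = 100.0 / 20.001 = 4.99975 m
d = 4.99975 m / 0.0254 = 196.8 in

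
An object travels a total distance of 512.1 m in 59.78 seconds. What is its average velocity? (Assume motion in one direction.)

v_avg = Δd / Δt = 512.1 / 59.78 = 8.57 m/s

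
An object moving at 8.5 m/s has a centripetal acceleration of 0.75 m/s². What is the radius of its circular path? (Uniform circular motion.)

r = v²/a_c = 8.5²/0.75 = 96.33 m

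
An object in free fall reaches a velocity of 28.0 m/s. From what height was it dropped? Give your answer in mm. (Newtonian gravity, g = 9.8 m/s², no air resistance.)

h = v² / (2g) = 28.0² / (2 × 9.8) = 40.0 m
h = 40.0 m / 0.001 = 40000 mm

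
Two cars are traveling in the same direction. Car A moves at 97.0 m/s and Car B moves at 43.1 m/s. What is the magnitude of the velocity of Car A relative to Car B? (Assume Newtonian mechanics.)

v_rel = |v_A - v_B| = |97.0 - 43.1| = 53.9 m/s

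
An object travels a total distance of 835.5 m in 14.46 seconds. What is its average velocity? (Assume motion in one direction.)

v_avg = Δd / Δt = 835.5 / 14.46 = 57.78 m/s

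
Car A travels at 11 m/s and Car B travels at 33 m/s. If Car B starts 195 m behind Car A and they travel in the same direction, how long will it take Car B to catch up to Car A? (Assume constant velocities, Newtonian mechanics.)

Relative speed: v_rel = 33 - 11 = 22 m/s
Time to catch: t = d₀/v_rel = 195/22 = 8.86 s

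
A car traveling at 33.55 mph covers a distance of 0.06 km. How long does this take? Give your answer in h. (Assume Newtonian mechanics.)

d = 0.06 km × 1000.0 = 60.0 m
v = 33.55 mph × 0.44704 = 14.9982 m/s
t = d / v = 60.0 / 14.9982 = 4.00048 s
t = 4.00048 s / 3600.0 = 0.001111 h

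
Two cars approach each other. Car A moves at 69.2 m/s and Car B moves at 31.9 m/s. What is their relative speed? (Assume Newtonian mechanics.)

v_rel = v_A + v_B = 69.2 + 31.9 = 101.1 m/s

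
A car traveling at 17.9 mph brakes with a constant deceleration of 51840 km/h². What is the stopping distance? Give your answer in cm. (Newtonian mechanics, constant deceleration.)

v₀ = 17.9 mph × 0.44704 = 8.00202 m/s
a = 51840 km/h² × 7.716049382716049e-05 = 4.0 m/s²
d = v₀² / (2a) = 8.00202² / (2 × 4.0) = 64.0323 / 8.0 = 8.00404 m
d = 8.00404 m / 0.01 = 800.4 cm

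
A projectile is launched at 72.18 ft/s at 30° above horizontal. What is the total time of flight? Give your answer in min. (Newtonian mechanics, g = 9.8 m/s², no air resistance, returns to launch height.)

v₀ = 72.18 ft/s × 0.3048 = 22.0005 m/s
T = 2 × v₀ × sin(θ) / g = 2 × 22.0005 × sin(30°) / 9.8 = 2 × 22.0005 × 0.5 / 9.8 = 2.24495 s
T = 2.24495 s / 60.0 = 0.03742 min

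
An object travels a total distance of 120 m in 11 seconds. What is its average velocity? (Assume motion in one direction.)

v_avg = Δd / Δt = 120 / 11 = 10.91 m/s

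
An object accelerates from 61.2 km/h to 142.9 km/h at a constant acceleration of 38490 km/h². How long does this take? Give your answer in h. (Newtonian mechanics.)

v₀ = 61.2 km/h × 0.2777777777777778 = 17.0 m/s
v = 142.9 km/h × 0.2777777777777778 = 39.6944 m/s
a = 38490 km/h² × 7.716049382716049e-05 = 2.96991 m/s²
t = (v - v₀) / a = (39.6944 - 17.0) / 2.96991 = 7.64144 s
t = 7.64144 s / 3600.0 = 0.002123 h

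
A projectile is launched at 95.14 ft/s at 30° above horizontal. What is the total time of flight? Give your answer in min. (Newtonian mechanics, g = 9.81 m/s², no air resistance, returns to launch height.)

v₀ = 95.14 ft/s × 0.3048 = 28.9987 m/s
T = 2 × v₀ × sin(θ) / g = 2 × 28.9987 × sin(30°) / 9.81 = 2 × 28.9987 × 0.5 / 9.81 = 2.95603 s
T = 2.95603 s / 60.0 = 0.04927 min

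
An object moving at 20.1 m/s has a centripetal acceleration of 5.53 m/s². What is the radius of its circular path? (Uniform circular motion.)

r = v²/a_c = 20.1²/5.53 = 73.06 m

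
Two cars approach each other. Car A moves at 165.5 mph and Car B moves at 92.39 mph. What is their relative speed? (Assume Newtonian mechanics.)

v_rel = v_A + v_B = 165.5 + 92.39 = 257.89 mph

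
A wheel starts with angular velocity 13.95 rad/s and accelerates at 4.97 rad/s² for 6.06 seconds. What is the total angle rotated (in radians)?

θ = ω₀t + ½αt² = 13.95×6.06 + ½×4.97×6.06² = 175.8 rad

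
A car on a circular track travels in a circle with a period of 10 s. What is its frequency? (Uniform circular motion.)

f = 1/T = 1/10 = 0.1 Hz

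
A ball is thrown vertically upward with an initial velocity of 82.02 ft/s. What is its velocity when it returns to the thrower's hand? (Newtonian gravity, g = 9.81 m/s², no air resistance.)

By conservation of energy (no air resistance), the ball returns to the throw height with the same speed as launch, but directed downward.
|v_ground| = v₀ = 82.02 ft/s
v_ground = 82.02 ft/s (downward)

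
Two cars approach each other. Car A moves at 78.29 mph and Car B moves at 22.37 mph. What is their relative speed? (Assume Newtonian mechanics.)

v_rel = v_A + v_B = 78.29 + 22.37 = 100.66 mph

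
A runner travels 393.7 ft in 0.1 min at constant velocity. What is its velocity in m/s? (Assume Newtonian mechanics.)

d = 393.7 ft × 0.3048 = 120.0 m
t = 0.1 min × 60.0 = 6.0 s
v = d / t = 120.0 / 6.0 = 20.0 m/s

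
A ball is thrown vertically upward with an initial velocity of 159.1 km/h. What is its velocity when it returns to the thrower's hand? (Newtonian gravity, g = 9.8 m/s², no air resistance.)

By conservation of energy (no air resistance), the ball returns to the throw height with the same speed as launch, but directed downward.
|v_ground| = v₀ = 159.1 km/h
v_ground = 159.1 km/h (downward)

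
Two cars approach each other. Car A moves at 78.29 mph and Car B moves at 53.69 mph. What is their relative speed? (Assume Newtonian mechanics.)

v_rel = v_A + v_B = 78.29 + 53.69 = 131.98 mph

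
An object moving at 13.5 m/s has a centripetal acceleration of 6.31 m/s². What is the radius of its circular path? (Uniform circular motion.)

r = v²/a_c = 13.5²/6.31 = 28.88 m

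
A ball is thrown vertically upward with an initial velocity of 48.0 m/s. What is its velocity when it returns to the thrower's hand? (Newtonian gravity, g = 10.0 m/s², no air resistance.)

By conservation of energy (no air resistance), the ball returns to the throw height with the same speed as launch, but directed downward.
|v_ground| = v₀ = 48.0 m/s
v_ground = 48.0 m/s (downward)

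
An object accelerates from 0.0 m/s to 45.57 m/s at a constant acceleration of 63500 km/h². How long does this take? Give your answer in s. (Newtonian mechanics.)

a = 63500 km/h² × 7.716049382716049e-05 = 4.89969 m/s²
t = (v - v₀) / a = (45.57 - 0.0) / 4.89969 = 9.301 s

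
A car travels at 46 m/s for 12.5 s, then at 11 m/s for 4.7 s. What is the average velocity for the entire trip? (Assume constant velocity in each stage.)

d₁ = v₁t₁ = 46 × 12.5 = 575.0 m
d₂ = v₂t₂ = 11 × 4.7 = 51.7 m
d_total = 626.7 m, t_total = 17.2 s
v_avg = d_total/t_total = 626.7/17.2 = 36.44 m/s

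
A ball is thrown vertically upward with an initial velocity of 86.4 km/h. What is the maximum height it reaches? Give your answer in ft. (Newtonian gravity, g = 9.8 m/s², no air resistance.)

v₀ = 86.4 km/h × 0.2777777777777778 = 24.0 m/s
h_max = v₀² / (2g) = 24.0² / (2 × 9.8) = 576.0 / 19.6 = 29.3878 m
h_max = 29.3878 m / 0.3048 = 96.42 ft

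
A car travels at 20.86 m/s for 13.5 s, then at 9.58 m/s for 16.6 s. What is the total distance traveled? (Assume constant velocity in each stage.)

d₁ = v₁t₁ = 20.86 × 13.5 = 281.61 m
d₂ = v₂t₂ = 9.58 × 16.6 = 159.028 m
d_total = 281.61 + 159.028 = 440.64 m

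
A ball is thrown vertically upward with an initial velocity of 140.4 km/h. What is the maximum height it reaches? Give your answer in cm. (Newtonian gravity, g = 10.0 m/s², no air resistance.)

v₀ = 140.4 km/h × 0.2777777777777778 = 39.0 m/s
h_max = v₀² / (2g) = 39.0² / (2 × 10.0) = 1521.0 / 20.0 = 76.05 m
h_max = 76.05 m / 0.01 = 7605 cm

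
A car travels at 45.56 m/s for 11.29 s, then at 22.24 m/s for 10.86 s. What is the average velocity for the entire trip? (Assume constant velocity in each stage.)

d₁ = v₁t₁ = 45.56 × 11.29 = 514.3724 m
d₂ = v₂t₂ = 22.24 × 10.86 = 241.5264 m
d_total = 755.8988 m, t_total = 22.15 s
v_avg = d_total/t_total = 755.8988/22.15 = 34.13 m/s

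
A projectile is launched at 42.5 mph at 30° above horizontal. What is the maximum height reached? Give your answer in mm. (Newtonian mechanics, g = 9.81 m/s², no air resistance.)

v₀ = 42.5 mph × 0.44704 = 18.9992 m/s
H = v₀² × sin²(θ) / (2g) = 18.9992² × sin(30°)² / (2 × 9.81) = 360.97 × 0.25 / 19.62 = 4.59952 m
H = 4.59952 m / 0.001 = 4600 mm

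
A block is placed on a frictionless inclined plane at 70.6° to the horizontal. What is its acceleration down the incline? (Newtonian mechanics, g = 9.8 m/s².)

a = g sin(θ) = 9.8 × sin(70.6°) = 9.8 × 0.9432 = 9.24 m/s²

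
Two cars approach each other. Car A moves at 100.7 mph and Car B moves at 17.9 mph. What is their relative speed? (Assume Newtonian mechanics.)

v_rel = v_A + v_B = 100.7 + 17.9 = 118.6 mph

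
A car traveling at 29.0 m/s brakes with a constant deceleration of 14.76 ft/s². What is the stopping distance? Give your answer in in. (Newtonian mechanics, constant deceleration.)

a = 14.76 ft/s² × 0.3048 = 4.49885 m/s²
d = v₀² / (2a) = 29.0² / (2 × 4.49885) = 841.0 / 8.9977 = 93.4683 m
d = 93.4683 m / 0.0254 = 3680 in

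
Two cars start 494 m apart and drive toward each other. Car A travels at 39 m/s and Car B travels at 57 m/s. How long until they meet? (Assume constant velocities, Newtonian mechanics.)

Combined speed: v_combined = 39 + 57 = 96 m/s
Time to meet: t = d/v_combined = 494/96 = 5.15 s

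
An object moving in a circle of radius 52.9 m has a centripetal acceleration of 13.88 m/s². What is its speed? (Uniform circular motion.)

v = √(a_c × r) = √(13.88 × 52.9) = 27.1 m/s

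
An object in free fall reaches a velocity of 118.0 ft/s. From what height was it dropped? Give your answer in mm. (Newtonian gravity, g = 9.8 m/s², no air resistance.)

v = 118.0 ft/s × 0.3048 = 35.9664 m/s
h = v² / (2g) = 35.9664² / (2 × 9.8) = 65.9991 m
h = 65.9991 m / 0.001 = 66000 mm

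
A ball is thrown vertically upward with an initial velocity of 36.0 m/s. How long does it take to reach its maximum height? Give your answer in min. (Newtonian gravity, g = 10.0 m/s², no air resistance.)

t_up = v₀ / g = 36.0 / 10.0 = 3.6 s
t_up = 3.6 s / 60.0 = 0.06 min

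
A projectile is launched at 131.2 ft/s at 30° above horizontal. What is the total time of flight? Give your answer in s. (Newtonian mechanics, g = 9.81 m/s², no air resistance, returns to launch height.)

v₀ = 131.2 ft/s × 0.3048 = 39.9898 m/s
T = 2 × v₀ × sin(θ) / g = 2 × 39.9898 × sin(30°) / 9.81 = 2 × 39.9898 × 0.5 / 9.81 = 4.076 s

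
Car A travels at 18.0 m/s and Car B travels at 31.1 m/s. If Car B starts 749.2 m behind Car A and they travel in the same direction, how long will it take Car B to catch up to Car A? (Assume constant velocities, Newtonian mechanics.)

Relative speed: v_rel = 31.1 - 18.0 = 13.1 m/s
Time to catch: t = d₀/v_rel = 749.2/13.1 = 57.19 s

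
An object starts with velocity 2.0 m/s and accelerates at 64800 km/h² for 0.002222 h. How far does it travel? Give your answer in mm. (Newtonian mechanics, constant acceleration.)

a = 64800 km/h² × 7.716049382716049e-05 = 5.0 m/s²
t = 0.002222 h × 3600.0 = 7.9992 s
d = v₀ × t + ½ × a × t² = 2.0 × 7.9992 + 0.5 × 5.0 × 7.9992² = 175.966 m
d = 175.966 m / 0.001 = 176000 mm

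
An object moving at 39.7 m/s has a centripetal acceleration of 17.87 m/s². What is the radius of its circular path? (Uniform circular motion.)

r = v²/a_c = 39.7²/17.87 = 88.2 m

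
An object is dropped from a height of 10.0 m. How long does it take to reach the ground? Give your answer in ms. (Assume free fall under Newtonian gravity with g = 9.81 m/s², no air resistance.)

t = √(2h/g) = √(2 × 10.0 / 9.81) = 1.42784 s
t = 1.42784 s / 0.001 = 1428 ms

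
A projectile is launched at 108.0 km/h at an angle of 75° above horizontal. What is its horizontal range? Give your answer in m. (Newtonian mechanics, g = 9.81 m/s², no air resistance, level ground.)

v₀ = 108.0 km/h × 0.2777777777777778 = 30.0 m/s
R = v₀² × sin(2θ) / g = 30.0² × sin(2 × 75°) / 9.81 = 900.0 × 0.5 / 9.81 = 45.87 m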